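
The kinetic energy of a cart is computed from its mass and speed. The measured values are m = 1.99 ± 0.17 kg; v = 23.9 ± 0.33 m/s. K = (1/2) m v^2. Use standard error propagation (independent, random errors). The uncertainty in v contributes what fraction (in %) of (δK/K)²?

9.46%

(δK/K)² = (1·δm/m)² + (2·δv/v)²
  m term: (1×0.0854)² = 0.00730
  v term: (2×0.0138)² = 0.000763
Total = 0.00806. Share from v = 0.000763/0.00806 = 0.0946.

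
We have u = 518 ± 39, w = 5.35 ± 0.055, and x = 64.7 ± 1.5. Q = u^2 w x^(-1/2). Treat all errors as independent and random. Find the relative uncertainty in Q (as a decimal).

0.151

Products/powers → add relative errors in quadrature, weighted by exponent:
  (2·δu/u)² = (2×0.0753)² = 0.0227;  (1·δw/w)² = (1×0.0103)² = 0.000106;  (−½·δx/x)² = (-0.5×0.0232)² = 0.000134
δQ/Q = √(0.0229) = 0.151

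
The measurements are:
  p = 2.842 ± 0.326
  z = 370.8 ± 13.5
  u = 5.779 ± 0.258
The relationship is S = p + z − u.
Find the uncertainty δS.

13.5

Each term contributes (cᵢ δxᵢ)² to (δS)²:
  (δp)² = 0.106;  (δz)² = 182;  (δu)² = 0.0666
δS = √(182) = 13.5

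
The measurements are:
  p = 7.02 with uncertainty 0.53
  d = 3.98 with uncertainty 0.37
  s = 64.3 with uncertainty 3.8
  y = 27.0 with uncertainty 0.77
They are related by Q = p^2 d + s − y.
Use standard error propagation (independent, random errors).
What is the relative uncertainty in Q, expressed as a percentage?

15.0%

Let w = p^2·d = 196. δw/w = √((2·δp/p)² + (1·δd/d)²) = √(0.0228 + 0.00864) = 0.177, so δw = 34.8.
Q = w + s − y: δQ = √(δw² + δs² + δy²) = √(1210 + 14.4 + 0.593) = 35.0
Q = 233, so δQ/Q = 35.0/233 = 0.150.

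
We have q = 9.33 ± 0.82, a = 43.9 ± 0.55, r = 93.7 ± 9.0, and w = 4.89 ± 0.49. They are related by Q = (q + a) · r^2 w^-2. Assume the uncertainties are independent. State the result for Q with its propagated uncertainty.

Let u = q + a = 53.2. δu = √(δq² + δa²) = √(0.672 + 0.303) = 0.987, so δu/u = 0.0185.
Q is then a monomial in u, r, w:
δQ/Q = √((δu/u)² + (2·δr/r)² + (-2·δw/w)²) = √(0.000344 + 0.0369 + 0.0402) = 0.278
Q = 19500, so δQ = 0.278 × 19500 = 5440.

19500 ± 5440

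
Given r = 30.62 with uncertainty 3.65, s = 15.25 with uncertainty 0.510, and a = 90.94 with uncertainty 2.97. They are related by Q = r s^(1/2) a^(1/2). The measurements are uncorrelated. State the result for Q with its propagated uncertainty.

For a monomial Q ∝ r, s^(1/2), a^(1/2), fractional errors add in quadrature:
  (1·δr/r)² = (1×0.119)² = 0.0142;  (½·δs/s)² = (0.5×0.0334)² = 0.000280;  (½·δa/a)² = (0.5×0.0327)² = 0.000267
δQ/Q = √(0.0148) = 0.121
Q = 1140, so δQ = 0.121 × 1140 = 139.

1140 ± 139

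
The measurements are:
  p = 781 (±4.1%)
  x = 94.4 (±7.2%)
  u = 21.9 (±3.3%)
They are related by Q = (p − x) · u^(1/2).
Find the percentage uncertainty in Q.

5.05%

Let w = p − x = 687. δw = √(δp² + δx²) = √(1030 + 46.2) = 32.7, so δw/w = 0.0477.
Q is then a monomial in w, u:
δQ/Q = √((δw/w)² + (½·δu/u)²) = √(0.00227 + 0.000272) = 0.0505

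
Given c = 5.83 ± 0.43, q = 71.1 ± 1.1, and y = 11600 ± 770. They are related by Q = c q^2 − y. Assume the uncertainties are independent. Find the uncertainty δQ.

Let p = c·q^2 = 29500. δp/p = √((1·δc/c)² + (2·δq/q)²) = √(0.00544 + 0.000957) = 0.0800, so δp = 2360.
Q = p − y: δQ = √(δp² + δy²) = √(5.56e+06 + 5.93e+05) = 2480

2480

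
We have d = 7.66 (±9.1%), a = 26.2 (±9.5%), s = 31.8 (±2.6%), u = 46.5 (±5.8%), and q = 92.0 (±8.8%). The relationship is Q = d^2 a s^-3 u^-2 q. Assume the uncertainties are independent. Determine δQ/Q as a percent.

Each factor contributes (exponent × relative error)² to (δQ/Q)²:
  (2·δd/d)² = (2×0.0910)² = 0.0331;  (1·δa/a)² = (1×0.0950)² = 0.00903;  (-3·δs/s)² = (-3×0.0260)² = 0.00608;  (-2·δu/u)² = (-2×0.0580)² = 0.0135;  (1·δq/q)² = (1×0.0880)² = 0.00774
δQ/Q = √(0.0694) = 0.264

26.4%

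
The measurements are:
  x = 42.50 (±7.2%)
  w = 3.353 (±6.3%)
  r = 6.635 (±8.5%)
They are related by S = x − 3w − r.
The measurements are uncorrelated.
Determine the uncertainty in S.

3.18

Sums and differences: (δS)² = Σ (cᵢ δxᵢ)².
  (δx)² = 9.36;  (3·δw)² = 0.402;  (δr)² = 0.318
δS = √(10.1) = 3.18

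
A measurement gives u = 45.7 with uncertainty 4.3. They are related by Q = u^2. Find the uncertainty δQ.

Since Q is a product/quotient, work with relative uncertainties:
  (2·δu/u)² = (2×0.0941)² = 0.0354
δQ/Q = √(0.0354) = 0.188
Q = 2090, so δQ = 0.188 × 2090 = 393.

393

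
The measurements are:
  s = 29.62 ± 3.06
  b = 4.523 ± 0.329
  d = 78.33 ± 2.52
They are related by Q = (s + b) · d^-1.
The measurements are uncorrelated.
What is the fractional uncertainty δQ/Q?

Let u = s + b = 34.14. δu = √(δs² + δb²) = √(9.36 + 0.108) = 3.08, so δu/u = 0.0901.
Q is then a monomial in u, d:
δQ/Q = √((δu/u)² + (-1·δd/d)²) = √(0.00813 + 0.00104) = 0.0957

0.0957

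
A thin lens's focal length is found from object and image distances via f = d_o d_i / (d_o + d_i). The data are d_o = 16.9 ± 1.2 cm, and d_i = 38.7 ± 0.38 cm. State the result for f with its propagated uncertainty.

11.8 ± 0.582 cm

∂f/∂d_o = (d_i/(d_o+d_i))² = 0.484;  ∂f/∂d_i = (d_o/(d_o+d_i))² = 0.0924
δf = √((∂f/∂d_o · δd_o)² + (∂f/∂d_i · δd_i)²) = √(0.338 + 0.00123) = 0.582 cm
f = 11.8 cm.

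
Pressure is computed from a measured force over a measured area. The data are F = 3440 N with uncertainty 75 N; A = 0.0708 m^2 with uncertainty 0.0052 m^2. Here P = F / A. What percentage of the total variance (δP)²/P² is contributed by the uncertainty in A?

(δP/P)² = (1·δF/F)² + (-1·δA/A)²
  F term: (1×0.0218)² = 0.000475
  A term: (-1×0.0734)² = 0.00539
Total = 0.00587. Share from A = 0.00539/0.00587 = 0.919.

91.9%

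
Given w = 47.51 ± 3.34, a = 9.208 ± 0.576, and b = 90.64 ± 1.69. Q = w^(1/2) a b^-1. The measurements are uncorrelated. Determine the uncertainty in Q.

0.0519

Relative error in a monomial: (δQ/Q)² = Σ (nᵢ · δxᵢ/xᵢ)².
  (½·δw/w)² = (0.5×0.0703)² = 0.00124;  (1·δa/a)² = (1×0.0626)² = 0.00391;  (-1·δb/b)² = (-1×0.0186)² = 0.000348
δQ/Q = √(0.00550) = 0.0741
Q = 0.7002, so δQ = 0.0741 × 0.7002 = 0.0519.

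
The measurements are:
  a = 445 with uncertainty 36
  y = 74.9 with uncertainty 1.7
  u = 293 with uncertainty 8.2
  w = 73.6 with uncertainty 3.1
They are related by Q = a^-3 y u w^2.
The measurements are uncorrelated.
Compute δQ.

0.350

For a monomial Q ∝ a^-3, y, u, w^2, fractional errors add in quadrature:
  (-3·δa/a)² = (-3×0.0809)² = 0.0589;  (1·δy/y)² = (1×0.0227)² = 0.000515;  (1·δu/u)² = (1×0.0280)² = 0.000783;  (2·δw/w)² = (2×0.0421)² = 0.00710
δQ/Q = √(0.0673) = 0.259
Q = 1.35, so δQ = 0.259 × 1.35 = 0.350.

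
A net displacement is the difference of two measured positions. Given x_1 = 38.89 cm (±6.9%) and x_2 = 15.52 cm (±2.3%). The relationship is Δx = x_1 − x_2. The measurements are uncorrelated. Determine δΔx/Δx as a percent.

Each term contributes (cᵢ δxᵢ)² to (δΔx)²:
  (δx_1)² = 7.20;  (δx_2)² = 0.127
δΔx = √(7.33) = 2.71 cm
Δx = 23.37 cm, so δΔx/Δx = 2.71/23.37 = 0.116.

11.6%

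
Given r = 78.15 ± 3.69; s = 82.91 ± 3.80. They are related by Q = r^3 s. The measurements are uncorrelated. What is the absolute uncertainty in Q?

5.89e+06

For a monomial Q ∝ r^3, s, fractional errors add in quadrature:
  (3·δr/r)² = (3×0.0472)² = 0.0201;  (1·δs/s)² = (1×0.0458)² = 0.00210
δQ/Q = √(0.0222) = 0.149
Q = 3.957e+07, so δQ = 0.149 × 3.957e+07 = 5.89e+06.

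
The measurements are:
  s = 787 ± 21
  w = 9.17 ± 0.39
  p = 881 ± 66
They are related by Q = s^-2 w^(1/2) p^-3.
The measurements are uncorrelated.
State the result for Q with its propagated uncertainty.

(7.15 ± 1.66) × 10^-15

For a monomial Q ∝ s^-2, w^(1/2), p^-3, fractional errors add in quadrature:
  (-2·δs/s)² = (-2×0.0267)² = 0.00285;  (½·δw/w)² = (0.5×0.0425)² = 0.000452;  (-3·δp/p)² = (-3×0.0749)² = 0.0505
δQ/Q = √(0.0538) = 0.232
Q = 7.15e-15, so δQ = 0.232 × 7.15e-15 = 1.66e-15.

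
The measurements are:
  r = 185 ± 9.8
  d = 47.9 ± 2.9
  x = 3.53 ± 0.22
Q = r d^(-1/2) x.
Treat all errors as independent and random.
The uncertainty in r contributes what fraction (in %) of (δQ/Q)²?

36.9%

(δQ/Q)² = (1·δr/r)² + (−½·δd/d)² + (1·δx/x)²
  r term: (1×0.0530)² = 0.00281
  d term: (-0.5×0.0605)² = 0.000916
  x term: (1×0.0623)² = 0.00388
Total = 0.00761. Share from r = 0.00281/0.00761 = 0.369.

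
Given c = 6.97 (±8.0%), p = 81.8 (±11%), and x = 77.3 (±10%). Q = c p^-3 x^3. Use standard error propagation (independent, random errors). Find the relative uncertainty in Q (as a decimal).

0.453

Q is a product of powers, so relative uncertainties combine in quadrature:
  (1·δc/c)² = (1×0.0800)² = 0.00640;  (-3·δp/p)² = (-3×0.110)² = 0.109;  (3·δx/x)² = (3×0.100)² = 0.0900
δQ/Q = √(0.205) = 0.453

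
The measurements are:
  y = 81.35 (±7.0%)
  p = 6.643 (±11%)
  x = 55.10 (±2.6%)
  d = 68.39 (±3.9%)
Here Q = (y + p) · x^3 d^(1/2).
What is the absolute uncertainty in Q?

Let u = y + p = 87.99. δu = √(δy² + δp²) = √(32.4 + 0.534) = 5.74, so δu/u = 0.0652.
Q is then a monomial in u, x, d:
δQ/Q = √((δu/u)² + (3·δx/x)² + (½·δd/d)²) = √(0.00426 + 0.00608 + 0.000380) = 0.104
Q = 1.217e+08, so δQ = 0.104 × 1.217e+08 = 1.26e+07.

1.26e+07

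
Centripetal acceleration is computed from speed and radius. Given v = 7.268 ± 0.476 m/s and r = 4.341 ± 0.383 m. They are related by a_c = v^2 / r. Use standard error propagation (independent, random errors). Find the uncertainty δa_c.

a_c is a product of powers, so relative uncertainties combine in quadrature:
  (2·δv/v)² = (2×0.0655)² = 0.0172;  (-1·δr/r)² = (-1×0.0882)² = 0.00778
δa_c/a_c = √(0.0249) = 0.158
a_c = 12.17 m/s^2, so δa_c = 0.158 × 12.17 = 1.92 m/s^2.

1.92 m/s^2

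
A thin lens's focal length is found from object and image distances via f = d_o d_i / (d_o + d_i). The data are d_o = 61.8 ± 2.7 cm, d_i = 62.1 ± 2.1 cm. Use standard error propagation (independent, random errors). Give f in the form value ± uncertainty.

∂f/∂d_o = (d_i/(d_o+d_i))² = 0.251;  ∂f/∂d_i = (d_o/(d_o+d_i))² = 0.249
δf = √((∂f/∂d_o · δd_o)² + (∂f/∂d_i · δd_i)²) = √(0.460 + 0.273) = 0.856 cm
f = 31.0 cm.

31.0 ± 0.856 cm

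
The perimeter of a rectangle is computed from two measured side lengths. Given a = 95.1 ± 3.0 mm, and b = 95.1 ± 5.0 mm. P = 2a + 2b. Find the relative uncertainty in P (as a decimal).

0.0307

For a sum/difference, combine absolute errors in quadrature:
  (2·δa)² = 36.0;  (2·δb)² = 100
δP = √(136) = 11.7 mm
P = 380 mm, so δP/P = 11.7/380 = 0.0307.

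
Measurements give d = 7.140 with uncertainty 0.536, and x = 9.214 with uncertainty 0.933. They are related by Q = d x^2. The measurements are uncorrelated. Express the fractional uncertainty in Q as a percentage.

21.6%

Since Q is a product/quotient, work with relative uncertainties:
  (1·δd/d)² = (1×0.0751)² = 0.00564;  (2·δx/x)² = (2×0.101)² = 0.0410
δQ/Q = √(0.0466) = 0.216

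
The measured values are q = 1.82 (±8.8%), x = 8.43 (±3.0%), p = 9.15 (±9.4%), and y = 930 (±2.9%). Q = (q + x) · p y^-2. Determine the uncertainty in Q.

Let u = q + x = 10.2. δu = √(δq² + δx²) = √(0.0257 + 0.0640) = 0.299, so δu/u = 0.0292.
Q is then a monomial in u, p, y:
δQ/Q = √((δu/u)² + (1·δp/p)² + (-2·δy/y)²) = √(0.000853 + 0.00884 + 0.00336) = 0.114
Q = 0.000108, so δQ = 0.114 × 0.000108 = 1.24e-05.

1.24e-05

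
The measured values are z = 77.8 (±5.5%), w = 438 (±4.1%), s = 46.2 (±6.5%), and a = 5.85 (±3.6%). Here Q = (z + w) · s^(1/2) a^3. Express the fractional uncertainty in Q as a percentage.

11.8%

Let u = z + w = 516. δu = √(δz² + δw²) = √(18.3 + 322) = 18.5, so δu/u = 0.0358.
Q is then a monomial in u, s, a:
δQ/Q = √((δu/u)² + (½·δs/s)² + (3·δa/a)²) = √(0.00128 + 0.00106 + 0.0117) = 0.118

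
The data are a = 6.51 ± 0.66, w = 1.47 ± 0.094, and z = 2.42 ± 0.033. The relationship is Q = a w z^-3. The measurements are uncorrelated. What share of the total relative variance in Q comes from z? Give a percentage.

(δQ/Q)² = (1·δa/a)² + (1·δw/w)² + (-3·δz/z)²
  a term: (1×0.101)² = 0.0103
  w term: (1×0.0639)² = 0.00409
  z term: (-3×0.0136)² = 0.00167
Total = 0.0160. Share from z = 0.00167/0.0160 = 0.104.

10.4%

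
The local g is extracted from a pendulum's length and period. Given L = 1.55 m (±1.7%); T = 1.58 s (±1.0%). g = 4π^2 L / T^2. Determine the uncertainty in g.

0.643 m/s^2

Since g is a product/quotient, work with relative uncertainties:
  (1·δL/L)² = (1×0.0170)² = 0.000289;  (-2·δT/T)² = (-2×0.0100)² = 0.000400
δg/g = √(0.000689) = 0.0262
g = 24.5 m/s^2, so δg = 0.0262 × 24.5 = 0.643 m/s^2.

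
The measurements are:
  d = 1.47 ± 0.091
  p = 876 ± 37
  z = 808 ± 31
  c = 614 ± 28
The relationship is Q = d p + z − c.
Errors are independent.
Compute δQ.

Let w = d·p = 1290. δw/w = √((1·δd/d)² + (1·δp/p)²) = √(0.00383 + 0.00178) = 0.0749, so δw = 96.5.
Q = w + z − c: δQ = √(δw² + δz² + δc²) = √(9310 + 961 + 784) = 105

105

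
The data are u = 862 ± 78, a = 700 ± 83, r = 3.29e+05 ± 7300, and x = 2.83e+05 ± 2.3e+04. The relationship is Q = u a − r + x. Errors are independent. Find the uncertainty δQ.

93200

Let p = u·a = 6.03e+05. δp/p = √((1·δu/u)² + (1·δa/a)²) = √(0.00819 + 0.0141) = 0.149, so δp = 90000.
Q = p − r + x: δQ = √(δp² + δr² + δx²) = √(8.1e+09 + 5.33e+07 + 5.29e+08) = 93200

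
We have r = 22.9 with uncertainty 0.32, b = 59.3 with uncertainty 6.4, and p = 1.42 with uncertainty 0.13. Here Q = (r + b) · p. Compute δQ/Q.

0.120

Let u = r + b = 82.2. δu = √(δr² + δb²) = √(0.102 + 41.0) = 6.41, so δu/u = 0.0780.
Q is then a monomial in u, p:
δQ/Q = √((δu/u)² + (1·δp/p)²) = √(0.00608 + 0.00838) = 0.120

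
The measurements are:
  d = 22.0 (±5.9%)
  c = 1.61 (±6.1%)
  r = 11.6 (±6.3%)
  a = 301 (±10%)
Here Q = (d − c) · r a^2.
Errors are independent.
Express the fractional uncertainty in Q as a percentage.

Let u = d − c = 20.4. δu = √(δd² + δc²) = √(1.68 + 0.00965) = 1.30, so δu/u = 0.0638.
Q is then a monomial in u, r, a:
δQ/Q = √((δu/u)² + (1·δr/r)² + (2·δa/a)²) = √(0.00408 + 0.00397 + 0.0400) = 0.219

21.9%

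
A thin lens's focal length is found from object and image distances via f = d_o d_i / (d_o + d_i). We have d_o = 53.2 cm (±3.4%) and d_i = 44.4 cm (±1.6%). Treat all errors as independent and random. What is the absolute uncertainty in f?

0.430 cm

∂f/∂d_o = (d_i/(d_o+d_i))² = 0.207;  ∂f/∂d_i = (d_o/(d_o+d_i))² = 0.297
δf = √((∂f/∂d_o · δd_o)² + (∂f/∂d_i · δd_i)²) = √(0.140 + 0.0446) = 0.430 cm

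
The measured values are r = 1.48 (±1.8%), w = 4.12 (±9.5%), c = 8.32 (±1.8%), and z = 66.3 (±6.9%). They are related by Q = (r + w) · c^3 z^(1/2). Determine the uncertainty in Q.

Let u = r + w = 5.60. δu = √(δr² + δw²) = √(0.000710 + 0.153) = 0.392, so δu/u = 0.0701.
Q is then a monomial in u, c, z:
δQ/Q = √((δu/u)² + (3·δc/c)² + (½·δz/z)²) = √(0.00491 + 0.00292 + 0.00119) = 0.0949
Q = 26300, so δQ = 0.0949 × 26300 = 2490.

2490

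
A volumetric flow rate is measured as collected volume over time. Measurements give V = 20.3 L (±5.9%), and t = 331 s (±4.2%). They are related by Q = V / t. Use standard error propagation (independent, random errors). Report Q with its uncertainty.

0.0613 ± 0.00444 L/s

Since Q is a product/quotient, work with relative uncertainties:
  (1·δV/V)² = (1×0.0590)² = 0.00348;  (-1·δt/t)² = (-1×0.0420)² = 0.00176
δQ/Q = √(0.00525) = 0.0724
Q = 0.0613 L/s, so δQ = 0.0724 × 0.0613 = 0.00444 L/s.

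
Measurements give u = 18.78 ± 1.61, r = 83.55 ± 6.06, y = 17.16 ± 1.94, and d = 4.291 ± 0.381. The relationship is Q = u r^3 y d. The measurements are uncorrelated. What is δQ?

2.21e+08

Relative error in a monomial: (δQ/Q)² = Σ (nᵢ · δxᵢ/xᵢ)².
  (1·δu/u)² = (1×0.0857)² = 0.00735;  (3·δr/r)² = (3×0.0725)² = 0.0473;  (1·δy/y)² = (1×0.113)² = 0.0128;  (1·δd/d)² = (1×0.0888)² = 0.00788
δQ/Q = √(0.0754) = 0.275
Q = 8.065e+08, so δQ = 0.275 × 8.065e+08 = 2.21e+08.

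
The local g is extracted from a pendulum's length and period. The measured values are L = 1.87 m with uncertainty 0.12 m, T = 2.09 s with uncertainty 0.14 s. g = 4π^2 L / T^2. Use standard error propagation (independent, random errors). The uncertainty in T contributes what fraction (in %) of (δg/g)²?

81.3%

(δg/g)² = (1·δL/L)² + (-2·δT/T)²
  L term: (1×0.0642)² = 0.00412
  T term: (-2×0.0670)² = 0.0179
Total = 0.0221. Share from T = 0.0179/0.0221 = 0.813.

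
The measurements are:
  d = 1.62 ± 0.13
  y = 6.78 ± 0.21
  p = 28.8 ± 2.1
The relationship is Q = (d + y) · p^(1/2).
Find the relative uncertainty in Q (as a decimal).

Let u = d + y = 8.40. δu = √(δd² + δy²) = √(0.0169 + 0.0441) = 0.247, so δu/u = 0.0294.
Q is then a monomial in u, p:
δQ/Q = √((δu/u)² + (½·δp/p)²) = √(0.000865 + 0.00133) = 0.0468

0.0468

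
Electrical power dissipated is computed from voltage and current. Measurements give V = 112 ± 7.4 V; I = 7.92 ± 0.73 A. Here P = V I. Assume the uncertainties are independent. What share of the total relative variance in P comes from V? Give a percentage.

33.9%

(δP/P)² = (1·δV/V)² + (1·δI/I)²
  V term: (1×0.0661)² = 0.00437
  I term: (1×0.0922)² = 0.00850
Total = 0.0129. Share from V = 0.00437/0.0129 = 0.339.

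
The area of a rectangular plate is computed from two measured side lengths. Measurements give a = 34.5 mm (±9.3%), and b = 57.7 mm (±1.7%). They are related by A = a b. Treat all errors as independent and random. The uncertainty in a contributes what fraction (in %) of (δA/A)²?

96.8%

(δA/A)² = (1·δa/a)² + (1·δb/b)²
  a term: (1×0.0930)² = 0.00865
  b term: (1×0.0170)² = 0.000289
Total = 0.00894. Share from a = 0.00865/0.00894 = 0.968.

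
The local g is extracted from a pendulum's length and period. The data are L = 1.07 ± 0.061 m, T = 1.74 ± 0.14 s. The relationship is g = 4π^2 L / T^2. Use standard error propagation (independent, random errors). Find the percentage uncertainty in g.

g is a product of powers, so relative uncertainties combine in quadrature:
  (1·δL/L)² = (1×0.0570)² = 0.00325;  (-2·δT/T)² = (-2×0.0805)² = 0.0259
δg/g = √(0.0291) = 0.171

17.1%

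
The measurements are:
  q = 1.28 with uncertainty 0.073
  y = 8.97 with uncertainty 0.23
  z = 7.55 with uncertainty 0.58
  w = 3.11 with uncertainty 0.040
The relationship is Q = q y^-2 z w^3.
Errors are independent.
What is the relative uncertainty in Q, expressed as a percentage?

Products/powers → add relative errors in quadrature, weighted by exponent:
  (1·δq/q)² = (1×0.0570)² = 0.00325;  (-2·δy/y)² = (-2×0.0256)² = 0.00263;  (1·δz/z)² = (1×0.0768)² = 0.00590;  (3·δw/w)² = (3×0.0129)² = 0.00149
δQ/Q = √(0.0133) = 0.115

11.5%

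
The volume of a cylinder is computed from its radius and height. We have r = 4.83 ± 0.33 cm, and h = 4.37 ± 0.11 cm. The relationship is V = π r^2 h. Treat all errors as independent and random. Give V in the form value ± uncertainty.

Since V is a product/quotient, work with relative uncertainties:
  (2·δr/r)² = (2×0.0683)² = 0.0187;  (1·δh/h)² = (1×0.0252)² = 0.000634
δV/V = √(0.0193) = 0.139
V = 320 cm^3, so δV = 0.139 × 320 = 44.5 cm^3.

320 ± 44.5 cm^3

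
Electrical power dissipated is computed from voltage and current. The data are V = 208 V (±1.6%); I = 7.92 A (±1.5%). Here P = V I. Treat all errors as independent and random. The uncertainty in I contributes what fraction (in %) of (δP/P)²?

(δP/P)² = (1·δV/V)² + (1·δI/I)²
  V term: (1×0.0160)² = 0.000256
  I term: (1×0.0150)² = 0.000225
Total = 0.000481. Share from I = 0.000225/0.000481 = 0.468.

46.8%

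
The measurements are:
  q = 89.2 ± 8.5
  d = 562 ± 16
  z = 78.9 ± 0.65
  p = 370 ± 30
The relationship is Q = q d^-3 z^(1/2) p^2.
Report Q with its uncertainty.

Products/powers → add relative errors in quadrature, weighted by exponent:
  (1·δq/q)² = (1×0.0953)² = 0.00908;  (-3·δd/d)² = (-3×0.0285)² = 0.00729;  (½·δz/z)² = (0.5×0.00824)² = 1.7e-05;  (2·δp/p)² = (2×0.0811)² = 0.0263
δQ/Q = √(0.0427) = 0.207
Q = 0.611, so δQ = 0.207 × 0.611 = 0.126.

0.611 ± 0.126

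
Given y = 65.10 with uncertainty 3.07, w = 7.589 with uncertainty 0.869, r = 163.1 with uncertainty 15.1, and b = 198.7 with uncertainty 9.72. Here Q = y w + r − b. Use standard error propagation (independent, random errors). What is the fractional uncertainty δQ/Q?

Let p = y·w = 494.0. δp/p = √((1·δy/y)² + (1·δw/w)²) = √(0.00222 + 0.0131) = 0.124, so δp = 61.2.
Q = p + r − b: δQ = √(δp² + δr² + δb²) = √(3740 + 228 + 94.5) = 63.8
Q = 458.4, so δQ/Q = 63.8/458.4 = 0.139.

0.139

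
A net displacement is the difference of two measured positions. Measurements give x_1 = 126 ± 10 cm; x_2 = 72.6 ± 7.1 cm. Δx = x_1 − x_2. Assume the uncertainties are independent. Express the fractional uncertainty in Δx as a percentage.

Absolute uncertainties add in quadrature for a linear combination:
  (δx_1)² = 100;  (δx_2)² = 50.4
δΔx = √(150) = 12.3 cm
Δx = 53.4 cm, so δΔx/Δx = 12.3/53.4 = 0.230.

23.0%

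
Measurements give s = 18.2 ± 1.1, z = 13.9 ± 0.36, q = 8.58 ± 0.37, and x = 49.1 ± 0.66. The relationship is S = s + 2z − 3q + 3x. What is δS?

2.62

Each term contributes (cᵢ δxᵢ)² to (δS)²:
  (δs)² = 1.21;  (2·δz)² = 0.518;  (3·δq)² = 1.23;  (3·δx)² = 3.92
δS = √(6.88) = 2.62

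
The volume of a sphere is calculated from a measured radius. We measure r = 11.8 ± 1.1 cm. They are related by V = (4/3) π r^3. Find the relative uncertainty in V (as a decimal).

0.280

Each factor contributes (exponent × relative error)² to (δV/V)²:
  (3·δr/r)² = (3×0.0932)² = 0.0782
δV/V = √(0.0782) = 0.280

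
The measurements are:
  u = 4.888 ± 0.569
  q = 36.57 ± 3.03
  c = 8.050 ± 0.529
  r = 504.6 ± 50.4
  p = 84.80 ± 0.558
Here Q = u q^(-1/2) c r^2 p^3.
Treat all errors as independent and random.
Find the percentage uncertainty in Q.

24.5%

Relative error in a monomial: (δQ/Q)² = Σ (nᵢ · δxᵢ/xᵢ)².
  (1·δu/u)² = (1×0.116)² = 0.0136;  (−½·δq/q)² = (-0.5×0.0829)² = 0.00172;  (1·δc/c)² = (1×0.0657)² = 0.00432;  (2·δr/r)² = (2×0.0999)² = 0.0399;  (3·δp/p)² = (3×0.00658)² = 0.000390
δQ/Q = √(0.0599) = 0.245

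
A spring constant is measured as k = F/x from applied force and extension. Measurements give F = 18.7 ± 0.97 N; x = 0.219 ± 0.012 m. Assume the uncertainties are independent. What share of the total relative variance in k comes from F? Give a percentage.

(δk/k)² = (1·δF/F)² + (-1·δx/x)²
  F term: (1×0.0519)² = 0.00269
  x term: (-1×0.0548)² = 0.00300
Total = 0.00569. Share from F = 0.00269/0.00569 = 0.473.

47.3%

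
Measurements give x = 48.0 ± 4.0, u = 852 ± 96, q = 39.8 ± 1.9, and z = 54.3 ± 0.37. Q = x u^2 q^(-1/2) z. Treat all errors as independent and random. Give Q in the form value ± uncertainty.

Products/powers → add relative errors in quadrature, weighted by exponent:
  (1·δx/x)² = (1×0.0833)² = 0.00694;  (2·δu/u)² = (2×0.113)² = 0.0508;  (−½·δq/q)² = (-0.5×0.0477)² = 0.000570;  (1·δz/z)² = (1×0.00681)² = 4.64e-05
δQ/Q = √(0.0583) = 0.242
Q = 3e+08, so δQ = 0.242 × 3e+08 = 7.24e+07.

(3.00 ± 0.724) × 10^8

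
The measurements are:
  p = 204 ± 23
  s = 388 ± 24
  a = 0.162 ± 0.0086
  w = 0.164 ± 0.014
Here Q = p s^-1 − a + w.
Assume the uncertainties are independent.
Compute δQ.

0.0696

Let h = p·s^-1 = 0.526. δh/h = √((1·δp/p)² + (-1·δs/s)²) = √(0.0127 + 0.00383) = 0.129, so δh = 0.0676.
Q = h − a + w: δQ = √(δh² + δa² + δw²) = √(0.00457 + 7.4e-05 + 0.000196) = 0.0696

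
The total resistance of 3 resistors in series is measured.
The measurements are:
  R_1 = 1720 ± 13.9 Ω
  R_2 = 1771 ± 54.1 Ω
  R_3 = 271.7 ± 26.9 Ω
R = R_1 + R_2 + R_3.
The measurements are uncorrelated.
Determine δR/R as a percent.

1.65%

For a sum/difference, combine absolute errors in quadrature:
  (δR_1)² = 193;  (δR_2)² = 2930;  (δR_3)² = 724
δR = √(3840) = 62.0 Ω
R = 3763 Ω, so δR/R = 62.0/3763 = 0.0165.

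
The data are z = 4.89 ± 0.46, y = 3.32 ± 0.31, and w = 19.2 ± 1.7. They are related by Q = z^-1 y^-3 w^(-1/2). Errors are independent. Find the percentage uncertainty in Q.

For a monomial Q ∝ z^-1, y^-3, w^(-1/2), fractional errors add in quadrature:
  (-1·δz/z)² = (-1×0.0941)² = 0.00885;  (-3·δy/y)² = (-3×0.0934)² = 0.0785;  (−½·δw/w)² = (-0.5×0.0885)² = 0.00196
δQ/Q = √(0.0893) = 0.299

29.9%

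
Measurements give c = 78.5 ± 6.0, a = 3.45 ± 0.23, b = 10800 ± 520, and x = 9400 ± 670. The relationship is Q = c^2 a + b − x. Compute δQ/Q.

0.161

Let p = c^2·a = 21300. δp/p = √((2·δc/c)² + (1·δa/a)²) = √(0.0234 + 0.00444) = 0.167, so δp = 3550.
Q = p + b − x: δQ = √(δp² + δb² + δx²) = √(1.26e+07 + 2.7e+05 + 4.49e+05) = 3650
Q = 22700, so δQ/Q = 3650/22700 = 0.161.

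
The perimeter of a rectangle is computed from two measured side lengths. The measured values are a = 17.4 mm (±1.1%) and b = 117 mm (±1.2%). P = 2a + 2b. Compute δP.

Each term contributes (cᵢ δxᵢ)² to (δP)²:
  (2·δa)² = 0.147;  (2·δb)² = 7.88
δP = √(8.03) = 2.83 mm

2.83 mm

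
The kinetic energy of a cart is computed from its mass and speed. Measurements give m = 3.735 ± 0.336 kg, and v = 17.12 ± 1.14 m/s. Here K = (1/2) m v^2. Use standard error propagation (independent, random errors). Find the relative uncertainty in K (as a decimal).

Each factor contributes (exponent × relative error)² to (δK/K)²:
  (1·δm/m)² = (1×0.0900)² = 0.00809;  (2·δv/v)² = (2×0.0666)² = 0.0177
δK/K = √(0.0258) = 0.161

0.161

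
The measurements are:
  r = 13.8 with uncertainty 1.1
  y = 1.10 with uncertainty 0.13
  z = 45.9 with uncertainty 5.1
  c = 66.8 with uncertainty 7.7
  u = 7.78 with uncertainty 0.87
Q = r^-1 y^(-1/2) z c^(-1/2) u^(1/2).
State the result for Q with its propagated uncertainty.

1.08 ± 0.183

Products/powers → add relative errors in quadrature, weighted by exponent:
  (-1·δr/r)² = (-1×0.0797)² = 0.00635;  (−½·δy/y)² = (-0.5×0.118)² = 0.00349;  (1·δz/z)² = (1×0.111)² = 0.0123;  (−½·δc/c)² = (-0.5×0.115)² = 0.00332;  (½·δu/u)² = (0.5×0.112)² = 0.00313
δQ/Q = √(0.0286) = 0.169
Q = 1.08, so δQ = 0.169 × 1.08 = 0.183.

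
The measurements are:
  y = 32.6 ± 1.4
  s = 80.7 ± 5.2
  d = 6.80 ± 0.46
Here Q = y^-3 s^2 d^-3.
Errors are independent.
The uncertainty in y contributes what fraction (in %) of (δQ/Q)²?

22.3%

(δQ/Q)² = (-3·δy/y)² + (2·δs/s)² + (-3·δd/d)²
  y term: (-3×0.0429)² = 0.0166
  s term: (2×0.0644)² = 0.0166
  d term: (-3×0.0676)² = 0.0412
Total = 0.0744. Share from y = 0.0166/0.0744 = 0.223.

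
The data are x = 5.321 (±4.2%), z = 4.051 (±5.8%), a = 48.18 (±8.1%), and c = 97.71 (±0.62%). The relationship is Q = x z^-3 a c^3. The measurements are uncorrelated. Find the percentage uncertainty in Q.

19.7%

Since Q is a product/quotient, work with relative uncertainties:
  (1·δx/x)² = (1×0.0420)² = 0.00176;  (-3·δz/z)² = (-3×0.0580)² = 0.0303;  (1·δa/a)² = (1×0.0810)² = 0.00656;  (3·δc/c)² = (3×0.00620)² = 0.000346
δQ/Q = √(0.0389) = 0.197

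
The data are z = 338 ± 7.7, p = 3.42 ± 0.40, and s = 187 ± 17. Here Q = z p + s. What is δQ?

Let w = z·p = 1160. δw/w = √((1·δz/z)² + (1·δp/p)²) = √(0.000519 + 0.0137) = 0.119, so δw = 138.
Q = w + s: δQ = √(δw² + δs²) = √(19000 + 289) = 139

139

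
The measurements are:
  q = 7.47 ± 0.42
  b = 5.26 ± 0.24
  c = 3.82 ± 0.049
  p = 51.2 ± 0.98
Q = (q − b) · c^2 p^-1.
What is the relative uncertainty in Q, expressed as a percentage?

Let u = q − b = 2.21. δu = √(δq² + δb²) = √(0.176 + 0.0576) = 0.484, so δu/u = 0.219.
Q is then a monomial in u, c, p:
δQ/Q = √((δu/u)² + (2·δc/c)² + (-1·δp/p)²) = √(0.0479 + 0.000658 + 0.000366) = 0.221

22.1%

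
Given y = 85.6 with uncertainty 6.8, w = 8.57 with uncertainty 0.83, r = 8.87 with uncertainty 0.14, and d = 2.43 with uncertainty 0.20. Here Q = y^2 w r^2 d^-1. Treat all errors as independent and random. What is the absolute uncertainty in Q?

4.19e+05

Since Q is a product/quotient, work with relative uncertainties:
  (2·δy/y)² = (2×0.0794)² = 0.0252;  (1·δw/w)² = (1×0.0968)² = 0.00938;  (2·δr/r)² = (2×0.0158)² = 0.000996;  (-1·δd/d)² = (-1×0.0823)² = 0.00677
δQ/Q = √(0.0424) = 0.206
Q = 2.03e+06, so δQ = 0.206 × 2.03e+06 = 4.19e+05.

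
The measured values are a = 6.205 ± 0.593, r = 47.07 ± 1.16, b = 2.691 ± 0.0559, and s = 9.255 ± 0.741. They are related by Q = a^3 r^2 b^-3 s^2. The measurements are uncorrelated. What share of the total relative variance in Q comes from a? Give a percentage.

(δQ/Q)² = (3·δa/a)² + (2·δr/r)² + (-3·δb/b)² + (2·δs/s)²
  a term: (3×0.0956)² = 0.0822
  r term: (2×0.0246)² = 0.00243
  b term: (-3×0.0208)² = 0.00388
  s term: (2×0.0801)² = 0.0256
Total = 0.114. Share from a = 0.0822/0.114 = 0.720.

72.0%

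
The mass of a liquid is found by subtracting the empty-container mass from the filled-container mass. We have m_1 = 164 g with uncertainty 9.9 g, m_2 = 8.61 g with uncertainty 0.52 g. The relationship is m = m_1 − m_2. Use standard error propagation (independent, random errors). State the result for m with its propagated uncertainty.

155 ± 9.91 g

Sums and differences: (δm)² = Σ (cᵢ δxᵢ)².
  (δm_1)² = 98.0;  (δm_2)² = 0.270
δm = √(98.3) = 9.91 g
m = 155 g.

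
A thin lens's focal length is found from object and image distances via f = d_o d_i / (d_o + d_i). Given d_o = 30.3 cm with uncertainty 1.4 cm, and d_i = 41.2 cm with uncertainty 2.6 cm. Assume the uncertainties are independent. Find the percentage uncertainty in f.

3.77%

∂f/∂d_o = (d_i/(d_o+d_i))² = 0.332;  ∂f/∂d_i = (d_o/(d_o+d_i))² = 0.180
δf = √((∂f/∂d_o · δd_o)² + (∂f/∂d_i · δd_i)²) = √(0.216 + 0.218) = 0.659 cm
f = 17.5 cm, so δf/f = 0.659/17.5 = 0.0377.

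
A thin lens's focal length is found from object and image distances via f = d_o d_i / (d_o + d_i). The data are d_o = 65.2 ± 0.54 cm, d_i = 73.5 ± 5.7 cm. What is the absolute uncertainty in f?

1.27 cm

∂f/∂d_o = (d_i/(d_o+d_i))² = 0.281;  ∂f/∂d_i = (d_o/(d_o+d_i))² = 0.221
δf = √((∂f/∂d_o · δd_o)² + (∂f/∂d_i · δd_i)²) = √(0.0230 + 1.59) = 1.27 cm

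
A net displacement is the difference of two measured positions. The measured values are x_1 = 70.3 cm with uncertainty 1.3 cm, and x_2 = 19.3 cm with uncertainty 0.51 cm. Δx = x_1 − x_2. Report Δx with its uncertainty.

Each term contributes (cᵢ δxᵢ)² to (δΔx)²:
  (δx_1)² = 1.69;  (δx_2)² = 0.260
δΔx = √(1.95) = 1.40 cm
Δx = 51.0 cm.

51.0 ± 1.40 cm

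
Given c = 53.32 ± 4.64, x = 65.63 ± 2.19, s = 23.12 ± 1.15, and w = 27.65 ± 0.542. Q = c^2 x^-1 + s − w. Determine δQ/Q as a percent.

20.1%

Let p = c^2·x^-1 = 43.32. δp/p = √((2·δc/c)² + (-1·δx/x)²) = √(0.0303 + 0.00111) = 0.177, so δp = 7.68.
Q = p + s − w: δQ = √(δp² + δs² + δw²) = √(58.9 + 1.32 + 0.294) = 7.78
Q = 38.79, so δQ/Q = 7.78/38.79 = 0.201.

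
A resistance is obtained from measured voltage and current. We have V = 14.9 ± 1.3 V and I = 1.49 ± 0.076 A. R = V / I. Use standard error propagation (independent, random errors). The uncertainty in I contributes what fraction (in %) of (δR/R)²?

25.5%

(δR/R)² = (1·δV/V)² + (-1·δI/I)²
  V term: (1×0.0872)² = 0.00761
  I term: (-1×0.0510)² = 0.00260
Total = 0.0102. Share from I = 0.00260/0.0102 = 0.255.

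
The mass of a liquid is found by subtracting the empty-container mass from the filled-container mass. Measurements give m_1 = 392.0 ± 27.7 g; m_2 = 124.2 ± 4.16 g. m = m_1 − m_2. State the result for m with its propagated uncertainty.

For a sum/difference, combine absolute errors in quadrature:
  (δm_1)² = 767;  (δm_2)² = 17.3
δm = √(785) = 28.0 g
m = 267.8 g.

267.8 ± 28.0 g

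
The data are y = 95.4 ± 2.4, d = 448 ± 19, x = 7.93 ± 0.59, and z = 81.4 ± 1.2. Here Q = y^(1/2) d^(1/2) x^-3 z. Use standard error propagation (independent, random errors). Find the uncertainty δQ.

7.59

Products/powers → add relative errors in quadrature, weighted by exponent:
  (½·δy/y)² = (0.5×0.0252)² = 0.000158;  (½·δd/d)² = (0.5×0.0424)² = 0.000450;  (-3·δx/x)² = (-3×0.0744)² = 0.0498;  (1·δz/z)² = (1×0.0147)² = 0.000217
δQ/Q = √(0.0506) = 0.225
Q = 33.7, so δQ = 0.225 × 33.7 = 7.59.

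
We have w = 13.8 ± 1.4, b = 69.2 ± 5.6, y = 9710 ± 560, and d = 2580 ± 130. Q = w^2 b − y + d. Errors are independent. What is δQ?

Let p = w^2·b = 13200. δp/p = √((2·δw/w)² + (1·δb/b)²) = √(0.0412 + 0.00655) = 0.218, so δp = 2880.
Q = p − y + d: δQ = √(δp² + δy² + δd²) = √(8.29e+06 + 3.14e+05 + 16900) = 2940

2940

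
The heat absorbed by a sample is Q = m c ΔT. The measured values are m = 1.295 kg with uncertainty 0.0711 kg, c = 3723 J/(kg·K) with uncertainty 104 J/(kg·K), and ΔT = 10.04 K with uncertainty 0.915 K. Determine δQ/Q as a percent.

11.0%

Each factor contributes (exponent × relative error)² to (δQ/Q)²:
  (1·δm/m)² = (1×0.0549)² = 0.00301;  (1·δc/c)² = (1×0.0279)² = 0.000780;  (1·δΔT/ΔT)² = (1×0.0911)² = 0.00831
δQ/Q = √(0.0121) = 0.110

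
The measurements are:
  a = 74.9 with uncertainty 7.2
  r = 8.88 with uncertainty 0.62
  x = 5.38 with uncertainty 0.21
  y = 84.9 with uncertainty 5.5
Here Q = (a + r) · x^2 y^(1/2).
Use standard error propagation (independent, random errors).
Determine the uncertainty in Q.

2700

Let u = a + r = 83.8. δu = √(δa² + δr²) = √(51.8 + 0.384) = 7.23, so δu/u = 0.0863.
Q is then a monomial in u, x, y:
δQ/Q = √((δu/u)² + (2·δx/x)² + (½·δy/y)²) = √(0.00744 + 0.00609 + 0.00105) = 0.121
Q = 22300, so δQ = 0.121 × 22300 = 2700.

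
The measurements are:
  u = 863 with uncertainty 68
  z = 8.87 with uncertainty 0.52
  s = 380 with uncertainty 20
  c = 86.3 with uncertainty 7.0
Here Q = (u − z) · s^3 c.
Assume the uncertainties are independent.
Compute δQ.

7.87e+11

Let w = u − z = 854. δw = √(δu² + δz²) = √(4620 + 0.270) = 68.0, so δw/w = 0.0796.
Q is then a monomial in w, s, c:
δQ/Q = √((δw/w)² + (3·δs/s)² + (1·δc/c)²) = √(0.00634 + 0.0249 + 0.00658) = 0.195
Q = 4.04e+12, so δQ = 0.195 × 4.04e+12 = 7.87e+11.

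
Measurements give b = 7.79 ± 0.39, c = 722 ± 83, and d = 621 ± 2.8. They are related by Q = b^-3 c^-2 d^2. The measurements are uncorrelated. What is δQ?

For a monomial Q ∝ b^-3, c^-2, d^2, fractional errors add in quadrature:
  (-3·δb/b)² = (-3×0.0501)² = 0.0226;  (-2·δc/c)² = (-2×0.115)² = 0.0529;  (2·δd/d)² = (2×0.00451)² = 8.13e-05
δQ/Q = √(0.0755) = 0.275
Q = 0.00156, so δQ = 0.275 × 0.00156 = 0.000430.

0.000430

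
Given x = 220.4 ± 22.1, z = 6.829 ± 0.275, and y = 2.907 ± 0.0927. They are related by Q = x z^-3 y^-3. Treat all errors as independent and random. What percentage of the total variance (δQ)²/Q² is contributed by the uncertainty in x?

(δQ/Q)² = (1·δx/x)² + (-3·δz/z)² + (-3·δy/y)²
  x term: (1×0.100)² = 0.0101
  z term: (-3×0.0403)² = 0.0146
  y term: (-3×0.0319)² = 0.00915
Total = 0.0338. Share from x = 0.0101/0.0338 = 0.297.

29.7%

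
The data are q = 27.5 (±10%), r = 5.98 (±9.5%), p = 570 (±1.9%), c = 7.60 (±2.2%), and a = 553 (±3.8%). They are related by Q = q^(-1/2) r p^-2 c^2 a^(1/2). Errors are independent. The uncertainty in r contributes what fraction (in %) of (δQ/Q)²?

(δQ/Q)² = (−½·δq/q)² + (1·δr/r)² + (-2·δp/p)² + (2·δc/c)² + (½·δa/a)²
  q term: (-0.5×0.100)² = 0.00250
  r term: (1×0.0950)² = 0.00903
  p term: (-2×0.0190)² = 0.00144
  c term: (2×0.0220)² = 0.00194
  a term: (0.5×0.0380)² = 0.000361
Total = 0.0153. Share from r = 0.00903/0.0153 = 0.591.

59.1%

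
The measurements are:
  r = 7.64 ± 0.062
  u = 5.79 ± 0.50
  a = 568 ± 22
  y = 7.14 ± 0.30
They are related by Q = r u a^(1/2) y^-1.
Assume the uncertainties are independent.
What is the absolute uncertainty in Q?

For a monomial Q ∝ r, u, a^(1/2), y^-1, fractional errors add in quadrature:
  (1·δr/r)² = (1×0.00812)² = 6.59e-05;  (1·δu/u)² = (1×0.0864)² = 0.00746;  (½·δa/a)² = (0.5×0.0387)² = 0.000375;  (-1·δy/y)² = (-1×0.0420)² = 0.00177
δQ/Q = √(0.00966) = 0.0983
Q = 148, so δQ = 0.0983 × 148 = 14.5.

14.5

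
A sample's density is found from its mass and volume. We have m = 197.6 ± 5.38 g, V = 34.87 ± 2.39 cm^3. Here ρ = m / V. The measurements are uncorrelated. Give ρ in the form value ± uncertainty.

5.667 ± 0.418 g/cm^3

Since ρ is a product/quotient, work with relative uncertainties:
  (1·δm/m)² = (1×0.0272)² = 0.000741;  (-1·δV/V)² = (-1×0.0685)² = 0.00470
δρ/ρ = √(0.00544) = 0.0738
ρ = 5.667 g/cm^3, so δρ = 0.0738 × 5.667 = 0.418 g/cm^3.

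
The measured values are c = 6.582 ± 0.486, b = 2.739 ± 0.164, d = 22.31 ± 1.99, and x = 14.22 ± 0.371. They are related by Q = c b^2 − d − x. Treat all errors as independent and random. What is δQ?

Let p = c·b^2 = 49.38. δp/p = √((1·δc/c)² + (2·δb/b)²) = √(0.00545 + 0.0143) = 0.141, so δp = 6.95.
Q = p − d − x: δQ = √(δp² + δd² + δx²) = √(48.3 + 3.96 + 0.138) = 7.24

7.24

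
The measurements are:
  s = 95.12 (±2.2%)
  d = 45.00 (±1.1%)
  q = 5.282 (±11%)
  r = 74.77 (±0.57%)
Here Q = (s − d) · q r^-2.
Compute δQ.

0.00562

Let u = s − d = 50.12. δu = √(δs² + δd²) = √(4.38 + 0.245) = 2.15, so δu/u = 0.0429.
Q is then a monomial in u, q, r:
δQ/Q = √((δu/u)² + (1·δq/q)² + (-2·δr/r)²) = √(0.00184 + 0.0121 + 0.000130) = 0.119
Q = 0.04735, so δQ = 0.119 × 0.04735 = 0.00562.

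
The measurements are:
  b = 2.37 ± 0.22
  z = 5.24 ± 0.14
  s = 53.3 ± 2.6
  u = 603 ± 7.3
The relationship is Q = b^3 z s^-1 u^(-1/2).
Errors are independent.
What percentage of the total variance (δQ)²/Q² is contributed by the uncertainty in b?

96.1%

(δQ/Q)² = (3·δb/b)² + (1·δz/z)² + (-1·δs/s)² + (−½·δu/u)²
  b term: (3×0.0928)² = 0.0776
  z term: (1×0.0267)² = 0.000714
  s term: (-1×0.0488)² = 0.00238
  u term: (-0.5×0.0121)² = 3.66e-05
Total = 0.0807. Share from b = 0.0776/0.0807 = 0.961.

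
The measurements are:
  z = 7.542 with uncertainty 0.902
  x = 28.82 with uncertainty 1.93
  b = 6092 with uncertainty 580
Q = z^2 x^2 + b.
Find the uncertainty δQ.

13000

Let p = z^2·x^2 = 47250. δp/p = √((2·δz/z)² + (2·δx/x)²) = √(0.0572 + 0.0179) = 0.274, so δp = 13000.
Q = p + b: δQ = √(δp² + δb²) = √(1.68e+08 + 3.36e+05) = 13000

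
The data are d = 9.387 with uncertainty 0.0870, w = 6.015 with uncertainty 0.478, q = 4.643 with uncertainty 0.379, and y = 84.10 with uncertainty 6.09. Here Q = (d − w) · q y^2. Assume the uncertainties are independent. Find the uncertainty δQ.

Let u = d − w = 3.372. δu = √(δd² + δw²) = √(0.00757 + 0.228) = 0.486, so δu/u = 0.144.
Q is then a monomial in u, q, y:
δQ/Q = √((δu/u)² + (1·δq/q)² + (2·δy/y)²) = √(0.0208 + 0.00666 + 0.0210) = 0.220
Q = 110700, so δQ = 0.220 × 110700 = 24400.

24400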